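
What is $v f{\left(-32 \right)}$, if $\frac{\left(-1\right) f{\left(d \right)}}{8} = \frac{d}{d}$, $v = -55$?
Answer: $440$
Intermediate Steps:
$f{\left(d \right)} = -8$ ($f{\left(d \right)} = - 8 \frac{d}{d} = \left(-8\right) 1 = -8$)
$v f{\left(-32 \right)} = \left(-55\right) \left(-8\right) = 440$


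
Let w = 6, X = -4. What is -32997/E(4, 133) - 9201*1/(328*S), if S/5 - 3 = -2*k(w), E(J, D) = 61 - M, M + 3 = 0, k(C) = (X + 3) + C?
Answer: -47277087/91840 ≈ -514.78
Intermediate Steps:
k(C) = -1 + C (k(C) = (-4 + 3) + C = -1 + C)
M = -3 (M = -3 + 0 = -3)
E(J, D) = 64 (E(J, D) = 61 - 1*(-3) = 61 + 3 = 64)
S = -35 (S = 15 + 5*(-2*(-1 + 6)) = 15 + 5*(-2*5) = 15 + 5*(-10) = 15 - 50 = -35)
-32997/E(4, 133) - 9201*1/(328*S) = -32997/64 - 9201/(328*(-35)) = -32997*1/64 - 9201/(-11480) = -32997/64 - 9201*(-1/11480) = -32997/64 + 9201/11480 = -47277087/91840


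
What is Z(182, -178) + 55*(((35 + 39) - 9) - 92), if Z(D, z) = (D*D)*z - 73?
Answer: -5897630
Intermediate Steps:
Z(D, z) = -73 + z*D**2 (Z(D, z) = D**2*z - 73 = z*D**2 - 73 = -73 + z*D**2)
Z(182, -178) + 55*(((35 + 39) - 9) - 92) = (-73 - 178*182**2) + 55*(((35 + 39) - 9) - 92) = (-73 - 178*33124) + 55*((74 - 9) - 92) = (-73 - 5896072) + 55*(65 - 92) = -5896145 + 55*(-27) = -5896145 - 1485 = -5897630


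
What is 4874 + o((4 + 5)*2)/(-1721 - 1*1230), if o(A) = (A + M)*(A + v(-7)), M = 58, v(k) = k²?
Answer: 14378082/2951 ≈ 4872.3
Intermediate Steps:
o(A) = (49 + A)*(58 + A) (o(A) = (A + 58)*(A + (-7)²) = (58 + A)*(A + 49) = (58 + A)*(49 + A) = (49 + A)*(58 + A))
4874 + o((4 + 5)*2)/(-1721 - 1*1230) = 4874 + (2842 + ((4 + 5)*2)² + 107*((4 + 5)*2))/(-1721 - 1*1230) = 4874 + (2842 + (9*2)² + 107*(9*2))/(-1721 - 1230) = 4874 + (2842 + 18² + 107*18)/(-2951) = 4874 + (2842 + 324 + 1926)*(-1/2951) = 4874 + 5092*(-1/2951) = 4874 - 5092/2951 = 14378082/2951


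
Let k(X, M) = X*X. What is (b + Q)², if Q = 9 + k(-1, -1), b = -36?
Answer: 676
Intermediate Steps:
k(X, M) = X²
Q = 10 (Q = 9 + (-1)² = 9 + 1 = 10)
(b + Q)² = (-36 + 10)² = (-26)² = 676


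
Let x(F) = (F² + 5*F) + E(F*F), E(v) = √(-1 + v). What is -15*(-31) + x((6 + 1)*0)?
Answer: 465 + I ≈ 465.0 + 1.0*I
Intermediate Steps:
x(F) = F² + √(-1 + F²) + 5*F (x(F) = (F² + 5*F) + √(-1 + F*F) = (F² + 5*F) + √(-1 + F²) = F² + √(-1 + F²) + 5*F)
-15*(-31) + x((6 + 1)*0) = -15*(-31) + (((6 + 1)*0)² + √(-1 + ((6 + 1)*0)²) + 5*((6 + 1)*0)) = 465 + ((7*0)² + √(-1 + (7*0)²) + 5*(7*0)) = 465 + (0² + √(-1 + 0²) + 5*0) = 465 + (0 + √(-1 + 0) + 0) = 465 + (0 + √(-1) + 0) = 465 + (0 + I + 0) = 465 + I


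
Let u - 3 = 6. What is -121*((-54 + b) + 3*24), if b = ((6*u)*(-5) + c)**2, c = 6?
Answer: -8435394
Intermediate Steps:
u = 9 (u = 3 + 6 = 9)
b = 69696 (b = ((6*9)*(-5) + 6)**2 = (54*(-5) + 6)**2 = (-270 + 6)**2 = (-264)**2 = 69696)
-121*((-54 + b) + 3*24) = -121*((-54 + 69696) + 3*24) = -121*(69642 + 72) = -121*69714 = -8435394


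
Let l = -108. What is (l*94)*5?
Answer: -50760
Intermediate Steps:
(l*94)*5 = -108*94*5 = -10152*5 = -50760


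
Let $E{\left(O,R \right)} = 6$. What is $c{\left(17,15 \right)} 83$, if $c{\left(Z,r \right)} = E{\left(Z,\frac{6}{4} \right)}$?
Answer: $498$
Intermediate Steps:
$c{\left(Z,r \right)} = 6$
$c{\left(17,15 \right)} 83 = 6 \cdot 83 = 498$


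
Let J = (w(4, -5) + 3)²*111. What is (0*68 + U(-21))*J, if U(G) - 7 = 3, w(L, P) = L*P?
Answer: 320790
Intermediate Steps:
U(G) = 10 (U(G) = 7 + 3 = 10)
J = 32079 (J = (4*(-5) + 3)²*111 = (-20 + 3)²*111 = (-17)²*111 = 289*111 = 32079)
(0*68 + U(-21))*J = (0*68 + 10)*32079 = (0 + 10)*32079 = 10*32079 = 320790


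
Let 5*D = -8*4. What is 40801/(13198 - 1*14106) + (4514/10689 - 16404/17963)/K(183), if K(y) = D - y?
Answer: -7418424516547369/165101787213132 ≈ -44.932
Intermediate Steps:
D = -32/5 (D = (-8*4)/5 = (⅕)*(-32) = -32/5 ≈ -6.4000)
K(y) = -32/5 - y
40801/(13198 - 1*14106) + (4514/10689 - 16404/17963)/K(183) = 40801/(13198 - 1*14106) + (4514/10689 - 16404/17963)/(-32/5 - 1*183) = 40801/(13198 - 14106) + (4514*(1/10689) - 16404*1/17963)/(-32/5 - 183) = 40801/(-908) + (4514/10689 - 16404/17963)/(-947/5) = 40801*(-1/908) - 94257374/192006507*(-5/947) = -40801/908 + 471286870/181830162129 = -7418424516547369/165101787213132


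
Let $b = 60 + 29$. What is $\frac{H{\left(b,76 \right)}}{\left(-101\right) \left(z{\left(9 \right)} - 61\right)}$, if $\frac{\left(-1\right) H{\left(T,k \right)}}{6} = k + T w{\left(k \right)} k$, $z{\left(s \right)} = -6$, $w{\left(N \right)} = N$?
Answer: $- \frac{3084840}{6767} \approx -455.87$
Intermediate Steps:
$b = 89$
$H{\left(T,k \right)} = - 6 k - 6 T k^{2}$ ($H{\left(T,k \right)} = - 6 \left(k + T k k\right) = - 6 \left(k + T k^{2}\right) = - 6 k - 6 T k^{2}$)
$\frac{H{\left(b,76 \right)}}{\left(-101\right) \left(z{\left(9 \right)} - 61\right)} = \frac{\left(-6\right) 76 \left(1 + 89 \cdot 76\right)}{\left(-101\right) \left(-6 - 61\right)} = \frac{\left(-6\right) 76 \left(1 + 6764\right)}{\left(-101\right) \left(-6 - 61\right)} = \frac{\left(-6\right) 76 \cdot 6765}{\left(-101\right) \left(-67\right)} = - \frac{3084840}{6767}$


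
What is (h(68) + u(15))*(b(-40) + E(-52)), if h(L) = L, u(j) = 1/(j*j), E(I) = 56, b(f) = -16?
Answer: 122408/45 ≈ 2720.2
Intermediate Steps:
u(j) = j⁻²
(h(68) + u(15))*(b(-40) + E(-52)) = (68 + 15⁻²)*(-16 + 56) = (68 + 1/225)*40 = (15301/225)*40 = 122408/45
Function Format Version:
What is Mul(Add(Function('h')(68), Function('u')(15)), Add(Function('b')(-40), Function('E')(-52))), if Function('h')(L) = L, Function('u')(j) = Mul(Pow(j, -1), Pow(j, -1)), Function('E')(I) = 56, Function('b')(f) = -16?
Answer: Rational(122408, 45) ≈ 2720.2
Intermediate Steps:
Function('u')(j) = Pow(j, -2)
Mul(Add(Function('h')(68), Function('u')(15)), Add(Function('b')(-40), Function('E')(-52))) = Mul(Add(68, Pow(15, -2)), Add(-16, 56)) = Mul(Add(68, Rational(1, 225)), 40) = Mul(Rational(15301, 225), 40) = Rational(122408, 45)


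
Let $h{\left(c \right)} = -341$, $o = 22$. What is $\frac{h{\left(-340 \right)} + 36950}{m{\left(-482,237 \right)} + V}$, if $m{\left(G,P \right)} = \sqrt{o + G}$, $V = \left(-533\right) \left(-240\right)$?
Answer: $\frac{234151164}{818176343} - \frac{36609 i \sqrt{115}}{8181763430} \approx 0.28619 - 4.7983 \cdot 10^{-5} i$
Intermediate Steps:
$V = 127920$
$m{\left(G,P \right)} = \sqrt{22 + G}$
$\frac{h{\left(-340 \right)} + 36950}{m{\left(-482,237 \right)} + V} = \frac{-341 + 36950}{\sqrt{22 - 482} + 127920} = \frac{36609}{\sqrt{-460} + 127920} = \frac{36609}{2 i \sqrt{115} + 127920} = \frac{36609}{127920 + 2 i \sqrt{115}}$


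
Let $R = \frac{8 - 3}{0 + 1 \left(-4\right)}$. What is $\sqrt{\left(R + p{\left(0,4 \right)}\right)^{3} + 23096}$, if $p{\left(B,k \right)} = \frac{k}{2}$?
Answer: $\frac{\sqrt{1478171}}{8} \approx 151.98$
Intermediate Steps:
$p{\left(B,k \right)} = \frac{k}{2}$ ($p{\left(B,k \right)} = k \frac{1}{2} = \frac{k}{2}$)
$R = - \frac{5}{4}$ ($R = \frac{5}{0 - 4} = \frac{5}{-4} = 5 \left(- \frac{1}{4}\right) = - \frac{5}{4} \approx -1.25$)
$\sqrt{\left(R + p{\left(0,4 \right)}\right)^{3} + 23096} = \sqrt{\left(- \frac{5}{4} + \frac{1}{2} \cdot 4\right)^{3} + 23096} = \sqrt{\left(- \frac{5}{4} + 2\right)^{3} + 23096} = \sqrt{\left(\frac{3}{4}\right)^{3} + 23096} = \sqrt{\frac{27}{64} + 23096} = \sqrt{\frac{1478171}{64}} = \frac{\sqrt{1478171}}{8}$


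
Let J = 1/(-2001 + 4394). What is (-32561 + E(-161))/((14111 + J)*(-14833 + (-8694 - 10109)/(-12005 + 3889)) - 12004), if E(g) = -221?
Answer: 79584812227/508087632224019 ≈ 0.00015664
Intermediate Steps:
J = 1/2393 ≈ 0.00041789
(-32561 + E(-161))/((14111 + J)*(-14833 + (-8694 - 10109)/(-12005 + 3889)) - 12004) = (-32561 - 221)/((14111 + 1/2393)*(-14833 + (-8694 - 10109)/(-12005 + 3889)) - 12004) = -32782/(33767624*(-14833 - 18803/(-8116))/2393 - 12004) = -32782/(33767624*(-14833 - 18803*(-1/8116))/2393 - 12004) = -32782/(33767624*(-14833 + 18803/8116)/2393 - 12004) = -32782/((33767624/2393)*(-120365825/8116) - 12004) = -32782/(-1016116980262450/4855397 - 12004) = -32782/(-1016175264448038/4855397) = -32782*(-4855397/1016175264448038) = 79584812227/508087632224019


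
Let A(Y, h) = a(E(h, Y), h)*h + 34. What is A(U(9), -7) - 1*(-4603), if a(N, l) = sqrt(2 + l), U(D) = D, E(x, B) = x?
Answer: 4637 - 7*I*sqrt(5) ≈ 4637.0 - 15.652*I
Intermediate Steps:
A(Y, h) = 34 + h*sqrt(2 + h) (A(Y, h) = sqrt(2 + h)*h + 34 = h*sqrt(2 + h) + 34 = 34 + h*sqrt(2 + h))
A(U(9), -7) - 1*(-4603) = (34 - 7*sqrt(2 - 7)) - 1*(-4603) = (34 - 7*I*sqrt(5)) + 4603 = 4637 - 7*I*sqrt(5)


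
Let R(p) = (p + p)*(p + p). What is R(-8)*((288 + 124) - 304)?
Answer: 27648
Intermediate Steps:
R(p) = 4*p² (R(p) = (2*p)*(2*p) = 4*p²)
R(-8)*((288 + 124) - 304) = (4*(-8)²)*((288 + 124) - 304) = (4*64)*(412 - 304) = 256*108 = 27648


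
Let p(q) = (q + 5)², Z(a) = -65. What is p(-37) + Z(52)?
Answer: 959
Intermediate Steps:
p(q) = (5 + q)²
p(-37) + Z(52) = (5 - 37)² - 65 = (-32)² - 65 = 1024 - 65 = 959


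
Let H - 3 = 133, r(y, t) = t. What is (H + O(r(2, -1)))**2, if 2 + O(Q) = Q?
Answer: 17689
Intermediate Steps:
O(Q) = -2 + Q
H = 136 (H = 3 + 133 = 136)
(H + O(r(2, -1)))**2 = (136 + (-2 - 1))**2 = (136 - 3)**2 = 133**2 = 17689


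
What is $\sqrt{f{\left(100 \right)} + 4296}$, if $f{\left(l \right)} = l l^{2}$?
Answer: $2 \sqrt{251074} \approx 1002.1$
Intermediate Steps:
$f{\left(l \right)} = l^{3}$
$\sqrt{f{\left(100 \right)} + 4296} = \sqrt{100^{3} + 4296} = \sqrt{1000000 + 4296} = \sqrt{1004296} = 2 \sqrt{251074}$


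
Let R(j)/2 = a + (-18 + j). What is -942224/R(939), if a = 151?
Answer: -58889/134 ≈ -439.47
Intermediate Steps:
R(j) = 266 + 2*j (R(j) = 2*(151 + (-18 + j)) = 2*(133 + j) = 266 + 2*j)
-942224/R(939) = -942224/(266 + 2*939) = -942224/(266 + 1878) = -942224/2144 = -942224*1/2144 = -58889/134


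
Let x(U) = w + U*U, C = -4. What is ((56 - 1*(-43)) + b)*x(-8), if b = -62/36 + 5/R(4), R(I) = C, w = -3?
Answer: 210877/36 ≈ 5857.7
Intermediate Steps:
R(I) = -4
b = -107/36 (b = -62/36 + 5/(-4) = -62*1/36 + 5*(-¼) = -31/18 - 5/4 = -107/36 ≈ -2.9722)
x(U) = -3 + U² (x(U) = -3 + U*U = -3 + U²)
((56 - 1*(-43)) + b)*x(-8) = ((56 - 1*(-43)) - 107/36)*(-3 + (-8)²) = ((56 + 43) - 107/36)*(-3 + 64) = (99 - 107/36)*61 = (3457/36)*61 = 210877/36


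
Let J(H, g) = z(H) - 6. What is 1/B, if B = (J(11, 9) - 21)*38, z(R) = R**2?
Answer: 1/3572 ≈ 0.00027996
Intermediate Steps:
J(H, g) = -6 + H**2 (J(H, g) = H**2 - 6 = -6 + H**2)
B = 3572 (B = ((-6 + 11**2) - 21)*38 = ((-6 + 121) - 21)*38 = (115 - 21)*38 = 94*38 = 3572)
1/B = 1/3572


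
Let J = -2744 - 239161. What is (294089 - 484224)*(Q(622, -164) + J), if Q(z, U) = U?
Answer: 46025789315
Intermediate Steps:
J = -241905
(294089 - 484224)*(Q(622, -164) + J) = (294089 - 484224)*(-164 - 241905) = -190135*(-242069) = 46025789315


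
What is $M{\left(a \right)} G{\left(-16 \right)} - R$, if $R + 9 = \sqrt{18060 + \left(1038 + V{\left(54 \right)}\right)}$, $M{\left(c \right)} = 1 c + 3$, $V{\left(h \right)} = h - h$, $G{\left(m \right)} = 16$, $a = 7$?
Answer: $169 - 3 \sqrt{2122} \approx 30.804$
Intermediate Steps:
$V{\left(h \right)} = 0$
$M{\left(c \right)} = 3 + c$ ($M{\left(c \right)} = c + 3 = 3 + c$)
$R = -9 + 3 \sqrt{2122}$ ($R = -9 + \sqrt{18060 + \left(1038 + 0\right)} = -9 + \sqrt{18060 + 1038} = -9 + \sqrt{19098} = -9 + 3 \sqrt{2122} \approx 129.2$)
$M{\left(a \right)} G{\left(-16 \right)} - R = \left(3 + 7\right) 16 - \left(-9 + 3 \sqrt{2122}\right) = 10 \cdot 16 + \left(9 - 3 \sqrt{2122}\right) = 160 + \left(9 - 3 \sqrt{2122}\right) = 169 - 3 \sqrt{2122}$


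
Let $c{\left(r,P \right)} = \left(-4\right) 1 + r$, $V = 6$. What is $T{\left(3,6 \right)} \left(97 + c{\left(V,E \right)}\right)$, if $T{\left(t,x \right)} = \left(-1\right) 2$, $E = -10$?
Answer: $-198$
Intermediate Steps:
$T{\left(t,x \right)} = -2$
$c{\left(r,P \right)} = -4 + r$
$T{\left(3,6 \right)} \left(97 + c{\left(V,E \right)}\right) = - 2 \left(97 + \left(-4 + 6\right)\right) = - 2 \left(97 + 2\right) = \left(-2\right) 99 = -198$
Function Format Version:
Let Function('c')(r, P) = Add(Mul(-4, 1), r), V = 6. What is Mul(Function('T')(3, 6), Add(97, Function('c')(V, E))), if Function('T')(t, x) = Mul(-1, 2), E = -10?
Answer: -198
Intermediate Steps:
Function('T')(t, x) = -2
Function('c')(r, P) = Add(-4, r)
Mul(Function('T')(3, 6), Add(97, Function('c')(V, E))) = Mul(-2, Add(97, Add(-4, 6))) = Mul(-2, Add(97, 2)) = Mul(-2, 99) = -198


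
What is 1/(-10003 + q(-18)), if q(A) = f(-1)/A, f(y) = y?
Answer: -18/180053 ≈ -9.9971e-5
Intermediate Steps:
q(A) = -1/A
1/(-10003 + q(-18)) = 1/(-10003 - 1/(-18)) = 1/(-10003 - 1*(-1/18)) = 1/(-10003 + 1/18) = 1/(-180053/18) = -18/180053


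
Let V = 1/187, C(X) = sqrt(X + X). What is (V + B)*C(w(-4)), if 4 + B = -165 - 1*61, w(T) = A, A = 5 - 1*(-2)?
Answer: -43009*sqrt(14)/187 ≈ -860.56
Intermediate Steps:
A = 7 (A = 5 + 2 = 7)
w(T) = 7
C(X) = sqrt(2)*sqrt(X) (C(X) = sqrt(2*X) = sqrt(2)*sqrt(X))
B = -230 (B = -4 + (-165 - 1*61) = -4 + (-165 - 61) = -4 - 226 = -230)
V = 1/187 ≈ 0.0053476
(V + B)*C(w(-4)) = (1/187 - 230)*(sqrt(2)*sqrt(7)) = -43009*sqrt(14)/187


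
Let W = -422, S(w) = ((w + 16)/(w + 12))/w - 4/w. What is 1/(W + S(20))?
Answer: -160/67543 ≈ -0.0023689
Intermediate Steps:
S(w) = -4/w + (16 + w)/(w*(12 + w)) (S(w) = ((16 + w)/(12 + w))/w - 4/w = (16 + w)/(w*(12 + w)) - 4/w = -4/w + (16 + w)/(w*(12 + w)))
1/(W + S(20)) = 1/(-422 + (-32 - 3*20)/(20*(12 + 20))) = 1/(-422 + (1/20)*(-32 - 60)/32) = 1/(-422 + (1/20)*(1/32)*(-92)) = 1/(-422 - 23/160) = 1/(-67543/160) = -160/67543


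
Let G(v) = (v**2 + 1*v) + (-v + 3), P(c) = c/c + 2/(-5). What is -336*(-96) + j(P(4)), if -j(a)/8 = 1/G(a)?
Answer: 677326/21 ≈ 32254.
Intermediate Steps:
P(c) = 3/5 (P(c) = 1 + 2*(-1/5) = 1 - 2/5 = 3/5)
G(v) = 3 + v**2 (G(v) = (v**2 + v) + (3 - v) = (v + v**2) + (3 - v) = 3 + v**2)
j(a) = -8/(3 + a**2)
-336*(-96) + j(P(4)) = -336*(-96) - 8/(3 + (3/5)**2) = 32256 - 8/(3 + 9/25) = 32256 - 8/84/25 = 32256 - 8*25/84 = 32256 - 50/21 = 677326/21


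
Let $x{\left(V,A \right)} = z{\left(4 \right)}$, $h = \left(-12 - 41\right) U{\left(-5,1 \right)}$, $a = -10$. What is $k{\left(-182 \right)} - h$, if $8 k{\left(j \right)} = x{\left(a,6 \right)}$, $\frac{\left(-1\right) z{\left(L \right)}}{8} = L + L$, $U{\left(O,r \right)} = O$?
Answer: $-273$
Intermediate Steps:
$z{\left(L \right)} = - 16 L$ ($z{\left(L \right)} = - 8 \left(L + L\right) = - 8 \cdot 2 L = - 16 L$)
$h = 265$ ($h = \left(-12 - 41\right) \left(-5\right) = \left(-53\right) \left(-5\right) = 265$)
$x{\left(V,A \right)} = -64$ ($x{\left(V,A \right)} = \left(-16\right) 4 = -64$)
$k{\left(j \right)} = -8$ ($k{\left(j \right)} = \frac{1}{8} \left(-64\right) = -8$)
$k{\left(-182 \right)} - h = -8 - 265 = -273$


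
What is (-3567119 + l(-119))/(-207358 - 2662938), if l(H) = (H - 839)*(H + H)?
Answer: 256855/220792 ≈ 1.1633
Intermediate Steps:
l(H) = 2*H*(-839 + H) (l(H) = (-839 + H)*(2*H) = 2*H*(-839 + H))
(-3567119 + l(-119))/(-207358 - 2662938) = (-3567119 + 2*(-119)*(-839 - 119))/(-207358 - 2662938) = (-3567119 + 2*(-119)*(-958))/(-2870296) = (-3567119 + 228004)*(-1/2870296) = -3339115*(-1/2870296) = 256855/220792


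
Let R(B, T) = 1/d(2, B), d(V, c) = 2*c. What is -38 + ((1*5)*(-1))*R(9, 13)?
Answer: -689/18 ≈ -38.278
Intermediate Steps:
R(B, T) = 1/(2*B)
-38 + ((1*5)*(-1))*R(9, 13) = -38 + ((1*5)*(-1))*((1/2)/9) = -38 + (5*(-1))*((1/2)*(1/9)) = -38 - 5*1/18 = -38 - 5/18 = -689/18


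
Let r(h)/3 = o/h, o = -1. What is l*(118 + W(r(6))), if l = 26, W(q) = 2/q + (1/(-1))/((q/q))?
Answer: 2938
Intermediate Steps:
r(h) = -3/h (r(h) = 3*(-1/h) = -3/h)
W(q) = -1 + 2/q (W(q) = 2/q + (1*(-1))/1 = 2/q - 1*1 = 2/q - 1 = -1 + 2/q)
l*(118 + W(r(6))) = 26*(118 + (2 - (-3)/6)/((-3/6))) = 26*(118 + (2 - (-3)/6)/((-3*⅙))) = 26*(118 + (2 - 1*(-½))/(-½)) = 26*(118 - 2*(2 + ½)) = 26*(118 - 2*5/2) = 26*(118 - 5) = 26*113 = 2938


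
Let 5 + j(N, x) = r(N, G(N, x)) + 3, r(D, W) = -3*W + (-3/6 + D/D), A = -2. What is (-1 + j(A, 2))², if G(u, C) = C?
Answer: 289/4 ≈ 72.250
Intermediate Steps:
r(D, W) = ½ - 3*W (r(D, W) = -3*W + (-3*⅙ + 1) = -3*W + (-½ + 1) = -3*W + ½ = ½ - 3*W)
j(N, x) = -3/2 - 3*x (j(N, x) = -5 + ((½ - 3*x) + 3) = -5 + (7/2 - 3*x) = -3/2 - 3*x)
(-1 + j(A, 2))² = (-1 + (-3/2 - 3*2))² = (-1 + (-3/2 - 6))² = (-1 - 15/2)² = (-17/2)² = 289/4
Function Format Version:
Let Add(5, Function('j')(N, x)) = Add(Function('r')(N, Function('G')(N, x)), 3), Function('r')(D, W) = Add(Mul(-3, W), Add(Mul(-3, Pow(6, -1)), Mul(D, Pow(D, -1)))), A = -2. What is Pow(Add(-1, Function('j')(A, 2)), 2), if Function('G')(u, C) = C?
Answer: Rational(289, 4) ≈ 72.250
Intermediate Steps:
Function('r')(D, W) = Add(Rational(1, 2), Mul(-3, W)) (Function('r')(D, W) = Add(Mul(-3, W), Add(Mul(-3, Rational(1, 6)), 1)) = Add(Mul(-3, W), Add(Rational(-1, 2), 1)) = Add(Mul(-3, W), Rational(1, 2)) = Add(Rational(1, 2), Mul(-3, W)))
Function('j')(N, x) = Add(Rational(-3, 2), Mul(-3, x)) (Function('j')(N, x) = Add(-5, Add(Add(Rational(1, 2), Mul(-3, x)), 3)) = Add(-5, Add(Rational(7, 2), Mul(-3, x))) = Add(Rational(-3, 2), Mul(-3, x)))
Pow(Add(-1, Function('j')(A, 2)), 2) = Pow(Add(-1, Add(Rational(-3, 2), Mul(-3, 2))), 2) = Pow(Add(-1, Add(Rational(-3, 2), -6)), 2) = Pow(Add(-1, Rational(-15, 2)), 2) = Pow(Rational(-17, 2), 2) = Rational(289, 4)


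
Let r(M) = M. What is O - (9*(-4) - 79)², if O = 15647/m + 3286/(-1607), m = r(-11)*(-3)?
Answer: -676298684/53031 ≈ -12753.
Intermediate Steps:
m = 33 (m = -11*(-3) = 33)
O = 25036291/53031 (O = 15647/33 + 3286/(-1607) = 15647*(1/33) + 3286*(-1/1607) = 15647/33 - 3286/1607 = 25036291/53031 ≈ 472.11)
O - (9*(-4) - 79)² = 25036291/53031 - (9*(-4) - 79)² = 25036291/53031 - (-36 - 79)² = 25036291/53031 - 1*(-115)² = 25036291/53031 - 1*13225 = 25036291/53031 - 13225 = -676298684/53031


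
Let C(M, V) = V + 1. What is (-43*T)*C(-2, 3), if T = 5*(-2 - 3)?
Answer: 4300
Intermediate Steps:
C(M, V) = 1 + V
T = -25 (T = 5*(-5) = -25)
(-43*T)*C(-2, 3) = (-43*(-25))*(1 + 3) = 1075*4 = 4300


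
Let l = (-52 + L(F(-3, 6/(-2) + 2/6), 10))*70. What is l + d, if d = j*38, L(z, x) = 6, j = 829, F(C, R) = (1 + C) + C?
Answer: 28282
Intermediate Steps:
F(C, R) = 1 + 2*C
d = 31502 (d = 829*38 = 31502)
l = -3220 (l = (-52 + 6)*70 = -46*70 = -3220)
l + d = -3220 + 31502 = 28282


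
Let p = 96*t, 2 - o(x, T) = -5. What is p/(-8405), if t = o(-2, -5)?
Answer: -672/8405 ≈ -0.079952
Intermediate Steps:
o(x, T) = 7 (o(x, T) = 2 - 1*(-5) = 2 + 5 = 7)
t = 7
p = 672 (p = 96*7 = 672)
p/(-8405) = 672/(-8405) = 672*(-1/8405) = -672/8405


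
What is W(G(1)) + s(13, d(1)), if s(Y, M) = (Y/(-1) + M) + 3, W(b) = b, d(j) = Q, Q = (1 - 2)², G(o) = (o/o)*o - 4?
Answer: -12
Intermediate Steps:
G(o) = -4 + o (G(o) = 1*o - 4 = o - 4 = -4 + o)
Q = 1 (Q = (-1)² = 1)
d(j) = 1
s(Y, M) = 3 + M - Y (s(Y, M) = (Y*(-1) + M) + 3 = (-Y + M) + 3 = (M - Y) + 3 = 3 + M - Y)
W(G(1)) + s(13, d(1)) = (-4 + 1) + (3 + 1 - 1*13) = -3 + (3 + 1 - 13) = -3 - 9 = -12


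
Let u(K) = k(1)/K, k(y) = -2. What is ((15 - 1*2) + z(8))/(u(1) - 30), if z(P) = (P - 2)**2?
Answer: -49/32 ≈ -1.5313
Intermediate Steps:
z(P) = (-2 + P)**2
u(K) = -2/K
((15 - 1*2) + z(8))/(u(1) - 30) = ((15 - 1*2) + (-2 + 8)**2)/(-2/1 - 30) = ((15 - 2) + 6**2)/(-2*1 - 30) = (13 + 36)/(-2 - 30) = 49/(-32) = -1/32*49 = -49/32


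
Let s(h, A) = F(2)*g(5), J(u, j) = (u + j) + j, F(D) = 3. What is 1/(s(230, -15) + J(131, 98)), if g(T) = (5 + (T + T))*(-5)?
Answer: 1/102 ≈ 0.0098039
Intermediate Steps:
J(u, j) = u + 2*j (J(u, j) = (j + u) + j = u + 2*j)
g(T) = -25 - 10*T (g(T) = (5 + 2*T)*(-5) = -25 - 10*T)
s(h, A) = -225 (s(h, A) = 3*(-25 - 10*5) = 3*(-25 - 50) = 3*(-75) = -225)
1/(s(230, -15) + J(131, 98)) = 1/(-225 + (131 + 2*98)) = 1/(-225 + (131 + 196)) = 1/(-225 + 327) = 1/102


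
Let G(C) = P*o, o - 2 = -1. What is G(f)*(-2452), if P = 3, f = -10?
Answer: -7356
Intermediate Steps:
o = 1 (o = 2 - 1 = 1)
G(C) = 3 (G(C) = 3*1 = 3)
G(f)*(-2452) = 3*(-2452) = -7356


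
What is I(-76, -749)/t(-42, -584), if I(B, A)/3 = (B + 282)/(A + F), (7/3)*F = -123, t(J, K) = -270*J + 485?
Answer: -2163/33180950 ≈ -6.5188e-5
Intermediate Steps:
t(J, K) = 485 - 270*J
F = -369/7 (F = (3/7)*(-123) = -369/7 ≈ -52.714)
I(B, A) = 3*(282 + B)/(-369/7 + A) (I(B, A) = 3*((B + 282)/(A - 369/7)) = 3*((282 + B)/(-369/7 + A)) = 3*(282 + B)/(-369/7 + A))
I(-76, -749)/t(-42, -584) = (21*(282 - 76)/(-369 + 7*(-749)))/(485 - 270*(-42)) = (21*206/(-369 - 5243))/(485 + 11340) = (21*206/(-5612))/11825 = (21*(-1/5612)*206)*(1/11825) = -2163/2806*1/11825 = -2163/33180950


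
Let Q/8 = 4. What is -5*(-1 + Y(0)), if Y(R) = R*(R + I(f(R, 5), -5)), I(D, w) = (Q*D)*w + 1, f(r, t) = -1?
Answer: 5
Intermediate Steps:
Q = 32 (Q = 8*4 = 32)
I(D, w) = 1 + 32*D*w (I(D, w) = (32*D)*w + 1 = 32*D*w + 1 = 1 + 32*D*w)
Y(R) = R*(161 + R) (Y(R) = R*(R + (1 + 32*(-1)*(-5))) = R*(R + (1 + 160)) = R*(R + 161) = R*(161 + R))
-5*(-1 + Y(0)) = -5*(-1 + 0*(161 + 0)) = -5*(-1 + 0*161) = -5*(-1 + 0) = -5*(-1) = 5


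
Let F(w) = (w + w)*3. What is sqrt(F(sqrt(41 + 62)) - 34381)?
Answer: sqrt(-34381 + 6*sqrt(103)) ≈ 185.26*I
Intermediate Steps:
F(w) = 6*w (F(w) = (2*w)*3 = 6*w)
sqrt(F(sqrt(41 + 62)) - 34381) = sqrt(6*sqrt(41 + 62) - 34381) = sqrt(6*sqrt(103) - 34381) = sqrt(-34381 + 6*sqrt(103))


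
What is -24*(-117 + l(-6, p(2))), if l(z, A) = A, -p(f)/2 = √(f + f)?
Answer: 2904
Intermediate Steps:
p(f) = -2*√2*√f (p(f) = -2*√(f + f) = -2*√2*√f)
-24*(-117 + l(-6, p(2))) = -24*(-117 - 2*√2*√2) = -24*(-117 - 4) = -24*(-121) = 2904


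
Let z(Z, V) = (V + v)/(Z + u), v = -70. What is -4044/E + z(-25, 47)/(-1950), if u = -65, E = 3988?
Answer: -177453431/174973500 ≈ -1.0142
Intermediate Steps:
z(Z, V) = (-70 + V)/(-65 + Z) (z(Z, V) = (V - 70)/(Z - 65) = (-70 + V)/(-65 + Z))
-4044/E + z(-25, 47)/(-1950) = -4044/3988 + ((-70 + 47)/(-65 - 25))/(-1950) = -4044*1/3988 + (-23/(-90))*(-1/1950) = -1011/997 - 1/90*(-23)*(-1/1950) = -1011/997 + (23/90)*(-1/1950) = -1011/997 - 23/175500 = -177453431/174973500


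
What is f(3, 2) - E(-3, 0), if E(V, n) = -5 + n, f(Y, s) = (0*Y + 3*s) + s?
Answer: 13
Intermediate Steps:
f(Y, s) = 4*s (f(Y, s) = (0 + 3*s) + s = 3*s + s = 4*s)
f(3, 2) - E(-3, 0) = 4*2 - (-5 + 0) = 8 - 1*(-5) = 8 + 5 = 13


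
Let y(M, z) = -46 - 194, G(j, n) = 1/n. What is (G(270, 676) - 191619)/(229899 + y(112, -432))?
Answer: -129534443/155249484 ≈ -0.83436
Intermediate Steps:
y(M, z) = -240
(G(270, 676) - 191619)/(229899 + y(112, -432)) = (1/676 - 191619)/(229899 - 240) = (1/676 - 191619)/229659 = -129534443/676*1/229659 = -129534443/155249484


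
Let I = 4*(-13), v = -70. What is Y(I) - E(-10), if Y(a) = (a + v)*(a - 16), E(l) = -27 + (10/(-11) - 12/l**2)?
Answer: 2289108/275 ≈ 8324.0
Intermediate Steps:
I = -52
E(l) = -307/11 - 12/l**2 (E(l) = -27 + (10*(-1/11) - 12/l**2) = -27 + (-10/11 - 12/l**2) = -307/11 - 12/l**2)
Y(a) = (-70 + a)*(-16 + a) (Y(a) = (a - 70)*(a - 16) = (-70 + a)*(-16 + a))
Y(I) - E(-10) = (1120 + (-52)**2 - 86*(-52)) - (-307/11 - 12/(-10)**2) = (1120 + 2704 + 4472) - (-307/11 - 12*1/100) = 8296 - (-307/11 - 3/25) = 8296 - 1*(-7708/275) = 8296 + 7708/275 = 2289108/275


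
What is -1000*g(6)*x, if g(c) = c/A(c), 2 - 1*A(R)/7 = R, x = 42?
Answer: 9000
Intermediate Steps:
A(R) = 14 - 7*R
g(c) = c/(14 - 7*c)
-1000*g(6)*x = -1000*(-1*6/(-14 + 7*6))*42 = -1000*(-1*6/(-14 + 42))*42 = -1000*(-1*6/28)*42 = -1000*(-1*6*1/28)*42 = -(-1500)*42/7 = -1000*(-9) = 9000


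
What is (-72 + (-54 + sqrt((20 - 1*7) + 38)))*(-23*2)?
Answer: 5796 - 46*sqrt(51) ≈ 5467.5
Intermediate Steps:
(-72 + (-54 + sqrt((20 - 1*7) + 38)))*(-23*2) = (-72 + (-54 + sqrt((20 - 7) + 38)))*(-46) = (-72 + (-54 + sqrt(13 + 38)))*(-46) = (-72 + (-54 + sqrt(51)))*(-46) = (-126 + sqrt(51))*(-46) = 5796 - 46*sqrt(51)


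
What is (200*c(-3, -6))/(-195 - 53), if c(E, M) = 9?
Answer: -225/31 ≈ -7.2581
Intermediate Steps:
(200*c(-3, -6))/(-195 - 53) = (200*9)/(-195 - 53) = 1800/(-248) = 1800*(-1/248) = -225/31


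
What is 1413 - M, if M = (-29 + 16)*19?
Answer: 1660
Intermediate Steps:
M = -247 (M = -13*19 = -247)
1413 - M = 1413 - 1*(-247) = 1413 + 247 = 1660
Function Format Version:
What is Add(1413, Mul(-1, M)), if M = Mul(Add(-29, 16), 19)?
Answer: 1660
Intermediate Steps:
M = -247 (M = Mul(-13, 19) = -247)
Add(1413, Mul(-1, M)) = Add(1413, Mul(-1, -247)) = Add(1413, 247) = 1660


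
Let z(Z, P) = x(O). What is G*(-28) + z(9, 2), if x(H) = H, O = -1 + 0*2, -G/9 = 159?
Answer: 40067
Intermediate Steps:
G = -1431 (G = -9*159 = -1431)
O = -1 (O = -1 + 0 = -1)
z(Z, P) = -1
G*(-28) + z(9, 2) = -1431*(-28) - 1 = 40068 - 1 = 40067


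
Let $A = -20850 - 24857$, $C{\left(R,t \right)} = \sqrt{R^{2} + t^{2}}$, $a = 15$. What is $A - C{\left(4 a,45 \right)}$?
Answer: $-45782$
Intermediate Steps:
$A = -45707$
$A - C{\left(4 a,45 \right)} = -45707 - \sqrt{\left(4 \cdot 15\right)^{2} + 45^{2}} = -45707 - \sqrt{60^{2} + 2025} = -45707 - \sqrt{3600 + 2025} = -45707 - \sqrt{5625} = -45707 - 75 = -45782$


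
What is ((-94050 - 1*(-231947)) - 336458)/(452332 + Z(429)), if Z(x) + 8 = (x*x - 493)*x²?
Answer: -198561/33780809792 ≈ -5.8779e-6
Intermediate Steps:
Z(x) = -8 + x²*(-493 + x²) (Z(x) = -8 + (x*x - 493)*x² = -8 + (x² - 493)*x² = -8 + (-493 + x²)*x² = -8 + x²*(-493 + x²))
((-94050 - 1*(-231947)) - 336458)/(452332 + Z(429)) = ((-94050 - 1*(-231947)) - 336458)/(452332 + (-8 + 429⁴ - 493*429²)) = ((-94050 + 231947) - 336458)/(452332 + (-8 + 33871089681 - 493*184041)) = (137897 - 336458)/(452332 + (-8 + 33871089681 - 90732213)) = -198561/(452332 + 33780357460) = -198561/33780809792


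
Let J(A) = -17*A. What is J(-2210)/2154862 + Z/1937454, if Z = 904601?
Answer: 1011040233421/2087473000674 ≈ 0.48434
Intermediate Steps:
J(-2210)/2154862 + Z/1937454 = -17*(-2210)/2154862 + 904601/1937454 = 37570*(1/2154862) + 904601*(1/1937454) = 18785/1077431 + 904601/1937454 = 1011040233421/2087473000674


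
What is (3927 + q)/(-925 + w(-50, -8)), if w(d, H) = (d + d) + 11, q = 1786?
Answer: -5713/1014 ≈ -5.6341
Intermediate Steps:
w(d, H) = 11 + 2*d (w(d, H) = 2*d + 11 = 11 + 2*d)
(3927 + q)/(-925 + w(-50, -8)) = (3927 + 1786)/(-925 + (11 + 2*(-50))) = 5713/(-925 + (11 - 100)) = 5713/(-925 - 89) = 5713/(-1014) = 5713*(-1/1014) = -5713/1014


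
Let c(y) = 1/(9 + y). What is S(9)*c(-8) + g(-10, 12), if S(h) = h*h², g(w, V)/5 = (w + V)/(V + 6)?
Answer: 6566/9 ≈ 729.56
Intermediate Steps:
g(w, V) = 5*(V + w)/(6 + V) (g(w, V) = 5*((w + V)/(V + 6)) = 5*((V + w)/(6 + V)) = 5*(V + w)/(6 + V))
S(h) = h³
S(9)*c(-8) + g(-10, 12) = 9³/(9 - 8) + 5*(12 - 10)/(6 + 12) = 729/1 + 5*2/18 = 729*1 + 5*(1/18)*2 = 729 + 5/9 = 6566/9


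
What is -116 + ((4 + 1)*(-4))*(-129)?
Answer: 2464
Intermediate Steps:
-116 + ((4 + 1)*(-4))*(-129) = -116 + (5*(-4))*(-129) = -116 - 20*(-129) = -116 + 2580 = 2464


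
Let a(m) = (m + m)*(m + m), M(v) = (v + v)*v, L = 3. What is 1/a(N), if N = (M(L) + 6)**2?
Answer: 1/1327104 ≈ 7.5352e-7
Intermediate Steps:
M(v) = 2*v**2 (M(v) = (2*v)*v = 2*v**2)
N = 576 (N = (2*3**2 + 6)**2 = (2*9 + 6)**2 = (18 + 6)**2 = 24**2 = 576)
a(m) = 4*m**2 (a(m) = (2*m)*(2*m) = 4*m**2)
1/a(N) = 1/(4*576**2) = 1/(4*331776) = 1/1327104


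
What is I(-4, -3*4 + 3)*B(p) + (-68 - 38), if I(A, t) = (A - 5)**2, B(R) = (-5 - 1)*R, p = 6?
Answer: -3022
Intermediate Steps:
B(R) = -6*R
I(A, t) = (-5 + A)**2
I(-4, -3*4 + 3)*B(p) + (-68 - 38) = (-5 - 4)**2*(-6*6) + (-68 - 38) = (-9)**2*(-36) - 106 = 81*(-36) - 106 = -2916 - 106 = -3022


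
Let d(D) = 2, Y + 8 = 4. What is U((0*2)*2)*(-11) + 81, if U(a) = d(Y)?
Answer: 59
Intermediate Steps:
Y = -4 (Y = -8 + 4 = -4)
U(a) = 2
U((0*2)*2)*(-11) + 81 = 2*(-11) + 81 = -22 + 81 = 59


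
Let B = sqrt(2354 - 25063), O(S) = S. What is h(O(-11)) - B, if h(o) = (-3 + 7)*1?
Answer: 4 - I*sqrt(22709) ≈ 4.0 - 150.7*I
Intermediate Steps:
B = I*sqrt(22709) (B = sqrt(-22709) = I*sqrt(22709) ≈ 150.7*I)
h(o) = 4 (h(o) = 4*1 = 4)
h(O(-11)) - B = 4 - I*sqrt(22709)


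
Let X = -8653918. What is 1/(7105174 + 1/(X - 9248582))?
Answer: 17902500/127200377534999 ≈ 1.4074e-7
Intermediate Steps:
1/(7105174 + 1/(X - 9248582)) = 1/(7105174 + 1/(-8653918 - 9248582)) = 1/(7105174 + 1/(-17902500)) = 1/(7105174 - 1/17902500) = 1/(127200377534999/17902500) = 17902500/127200377534999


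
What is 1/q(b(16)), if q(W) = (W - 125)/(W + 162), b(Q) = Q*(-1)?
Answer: -146/141 ≈ -1.0355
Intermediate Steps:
b(Q) = -Q
q(W) = (-125 + W)/(162 + W)
1/q(b(16)) = 1/((-125 - 1*16)/(162 - 1*16)) = 1/((-125 - 16)/(162 - 16)) = 1/(-141/146) = -146/141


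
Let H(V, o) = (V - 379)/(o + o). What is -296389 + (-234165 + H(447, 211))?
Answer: -111946860/211 ≈ -5.3055e+5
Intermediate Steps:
H(V, o) = (-379 + V)/(2*o) (H(V, o) = (-379 + V)/((2*o)) = (-379 + V)*(1/(2*o)) = (-379 + V)/(2*o))
-296389 + (-234165 + H(447, 211)) = -296389 + (-234165 + (1/2)*(-379 + 447)/211) = -296389 + (-234165 + (1/2)*(1/211)*68) = -296389 + (-234165 + 34/211) = -296389 - 49408781/211 = -111946860/211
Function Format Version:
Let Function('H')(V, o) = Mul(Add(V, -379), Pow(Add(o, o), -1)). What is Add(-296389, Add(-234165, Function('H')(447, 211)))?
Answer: Rational(-111946860, 211) ≈ -5.3055e+5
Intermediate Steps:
Function('H')(V, o) = Mul(Rational(1, 2), Pow(o, -1), Add(-379, V)) (Function('H')(V, o) = Mul(Add(-379, V), Pow(Mul(2, o), -1)) = Mul(Add(-379, V), Mul(Rational(1, 2), Pow(o, -1))) = Mul(Rational(1, 2), Pow(o, -1), Add(-379, V)))
Add(-296389, Add(-234165, Function('H')(447, 211))) = Add(-296389, Add(-234165, Mul(Rational(1, 2), Pow(211, -1), Add(-379, 447)))) = Add(-296389, Add(-234165, Mul(Rational(1, 2), Rational(1, 211), 68))) = Add(-296389, Add(-234165, Rational(34, 211))) = Add(-296389, Rational(-49408781, 211)) = Rational(-111946860, 211)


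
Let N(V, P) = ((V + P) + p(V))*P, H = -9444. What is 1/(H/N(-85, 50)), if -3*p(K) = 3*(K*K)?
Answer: 30250/787 ≈ 38.437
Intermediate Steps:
p(K) = -K**2 (p(K) = -K*K = -K**2)
N(V, P) = P*(P + V - V**2) (N(V, P) = ((V + P) - V**2)*P = ((P + V) - V**2)*P = (P + V - V**2)*P = P*(P + V - V**2))
1/(H/N(-85, 50)) = 1/(-9444*1/(50*(50 - 85 - 1*(-85)**2))) = 1/(-9444*1/(50*(50 - 85 - 1*7225))) = 1/(-9444*1/(50*(50 - 85 - 7225))) = 1/(-9444/(50*(-7260))) = 1/(-9444/(-363000)) = 1/(-9444*(-1/363000)) = 1/(787/30250) = 30250/787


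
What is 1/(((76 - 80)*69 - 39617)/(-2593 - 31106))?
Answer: 33699/39893 ≈ 0.84473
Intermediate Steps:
1/(((76 - 80)*69 - 39617)/(-2593 - 31106)) = 1/((-4*69 - 39617)/(-33699)) = 1/((-276 - 39617)*(-1/33699)) = 1/(-39893*(-1/33699)) = 1/(39893/33699) = 33699/39893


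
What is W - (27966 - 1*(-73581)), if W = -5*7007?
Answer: -136582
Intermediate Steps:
W = -35035
W - (27966 - 1*(-73581)) = -35035 - (27966 - 1*(-73581)) = -35035 - (27966 + 73581) = -35035 - 1*101547 = -35035 - 101547 = -136582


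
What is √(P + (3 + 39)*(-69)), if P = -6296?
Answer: I*√9194 ≈ 95.885*I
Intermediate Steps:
√(P + (3 + 39)*(-69)) = √(-6296 + (3 + 39)*(-69)) = √(-6296 + 42*(-69)) = √(-6296 - 2898) = √(-9194) = I*√9194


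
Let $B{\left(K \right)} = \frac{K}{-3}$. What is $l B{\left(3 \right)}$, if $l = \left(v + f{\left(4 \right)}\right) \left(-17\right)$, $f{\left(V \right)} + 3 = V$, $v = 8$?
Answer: $153$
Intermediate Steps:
$B{\left(K \right)} = - \frac{K}{3}$ ($B{\left(K \right)} = K \left(- \frac{1}{3}\right) = - \frac{K}{3}$)
$f{\left(V \right)} = -3 + V$
$l = -153$ ($l = \left(8 + \left(-3 + 4\right)\right) \left(-17\right) = \left(8 + 1\right) \left(-17\right) = 9 \left(-17\right) = -153$)
$l B{\left(3 \right)} = - 153 \left(\left(- \frac{1}{3}\right) 3\right) = \left(-153\right) \left(-1\right) = 153$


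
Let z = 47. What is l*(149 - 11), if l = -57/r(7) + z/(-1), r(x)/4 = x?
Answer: -94737/14 ≈ -6766.9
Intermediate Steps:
r(x) = 4*x
l = -1373/28 (l = -57/(4*7) + 47/(-1) = -57/28 + 47*(-1) = -57*1/28 - 47 = -57/28 - 47 = -1373/28 ≈ -49.036)
l*(149 - 11) = -1373*(149 - 11)/28 = -1373/28*138 = -94737/14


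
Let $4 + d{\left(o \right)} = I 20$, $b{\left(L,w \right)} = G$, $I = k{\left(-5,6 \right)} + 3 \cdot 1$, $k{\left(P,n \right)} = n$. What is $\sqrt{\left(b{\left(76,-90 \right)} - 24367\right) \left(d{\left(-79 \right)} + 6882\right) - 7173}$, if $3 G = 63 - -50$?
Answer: $\frac{i \sqrt{1545512469}}{3} \approx 13104.0 i$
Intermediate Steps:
$G = \frac{113}{3}$ ($G = \frac{63 - -50}{3} = \frac{63 + 50}{3} = \frac{1}{3} \cdot 113 = \frac{113}{3} \approx 37.667$)
$I = 9$ ($I = 6 + 3 \cdot 1 = 6 + 3 = 9$)
$b{\left(L,w \right)} = \frac{113}{3}$
$d{\left(o \right)} = 176$ ($d{\left(o \right)} = -4 + 9 \cdot 20 = -4 + 180 = 176$)
$\sqrt{\left(b{\left(76,-90 \right)} - 24367\right) \left(d{\left(-79 \right)} + 6882\right) - 7173} = \sqrt{\left(\frac{113}{3} - 24367\right) \left(176 + 6882\right) - 7173} = \sqrt{\left(- \frac{72988}{3}\right) 7058 - 7173} = \sqrt{- \frac{515149304}{3} - 7173} = \sqrt{- \frac{515170823}{3}} = \frac{i \sqrt{1545512469}}{3}$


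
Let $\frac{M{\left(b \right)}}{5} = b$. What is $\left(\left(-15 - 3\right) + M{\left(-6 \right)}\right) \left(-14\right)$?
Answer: $672$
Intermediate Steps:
$M{\left(b \right)} = 5 b$
$\left(\left(-15 - 3\right) + M{\left(-6 \right)}\right) \left(-14\right) = \left(\left(-15 - 3\right) + 5 \left(-6\right)\right) \left(-14\right) = \left(-18 - 30\right) \left(-14\right) = \left(-48\right) \left(-14\right) = 672$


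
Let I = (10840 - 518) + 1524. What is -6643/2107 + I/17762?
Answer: -6645246/2673181 ≈ -2.4859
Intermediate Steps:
I = 11846 (I = 10322 + 1524 = 11846)
-6643/2107 + I/17762 = -6643/2107 + 11846/17762 = -6643*1/2107 + 11846*(1/17762) = -949/301 + 5923/8881 = -6645246/2673181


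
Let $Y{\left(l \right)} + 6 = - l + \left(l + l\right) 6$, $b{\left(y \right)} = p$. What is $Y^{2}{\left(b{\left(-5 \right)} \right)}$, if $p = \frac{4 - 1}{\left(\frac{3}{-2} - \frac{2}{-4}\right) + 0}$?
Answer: $1521$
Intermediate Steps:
$p = -3$ ($p = \frac{3}{\left(3 \left(- \frac{1}{2}\right) - - \frac{1}{2}\right) + 0} = \frac{3}{\left(- \frac{3}{2} + \frac{1}{2}\right) + 0} = \frac{3}{-1 + 0} = \frac{3}{-1} = 3 \left(-1\right) = -3$)
$b{\left(y \right)} = -3$
$Y{\left(l \right)} = -6 + 11 l$ ($Y{\left(l \right)} = -6 - \left(l - \left(l + l\right) 6\right) = -6 - \left(l - 2 l 6\right) = -6 + \left(- l + 12 l\right) = -6 + 11 l$)
$Y^{2}{\left(b{\left(-5 \right)} \right)} = \left(-6 + 11 \left(-3\right)\right)^{2} = \left(-6 - 33\right)^{2} = \left(-39\right)^{2} = 1521$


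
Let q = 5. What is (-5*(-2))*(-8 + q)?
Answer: -30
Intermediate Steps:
(-5*(-2))*(-8 + q) = (-5*(-2))*(-8 + 5) = 10*(-3) = -30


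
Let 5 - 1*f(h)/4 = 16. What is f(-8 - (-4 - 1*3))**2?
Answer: 1936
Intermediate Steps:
f(h) = -44 (f(h) = 20 - 4*16 = 20 - 64 = -44)
f(-8 - (-4 - 1*3))**2 = (-44)**2 = 1936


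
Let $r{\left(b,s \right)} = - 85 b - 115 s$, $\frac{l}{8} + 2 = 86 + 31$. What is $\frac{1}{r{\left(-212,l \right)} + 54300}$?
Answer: $- \frac{1}{33480} \approx -2.9869 \cdot 10^{-5}$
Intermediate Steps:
$l = 920$ ($l = -16 + 8 \left(86 + 31\right) = -16 + 8 \cdot 117 = -16 + 936 = 920$)
$r{\left(b,s \right)} = - 115 s - 85 b$
$\frac{1}{r{\left(-212,l \right)} + 54300} = \frac{1}{\left(\left(-115\right) 920 - -18020\right) + 54300} = \frac{1}{\left(-105800 + 18020\right) + 54300} = \frac{1}{-87780 + 54300} = \frac{1}{-33480} = - \frac{1}{33480}$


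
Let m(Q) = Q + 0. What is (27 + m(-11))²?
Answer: 256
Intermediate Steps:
m(Q) = Q
(27 + m(-11))² = (27 - 11)² = 16² = 256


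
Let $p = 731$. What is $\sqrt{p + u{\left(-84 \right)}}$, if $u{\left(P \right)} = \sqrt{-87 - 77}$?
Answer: $\sqrt{731 + 2 i \sqrt{41}} \approx 27.038 + 0.2368 i$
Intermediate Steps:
$u{\left(P \right)} = 2 i \sqrt{41}$ ($u{\left(P \right)} = \sqrt{-164} = 2 i \sqrt{41}$)
$\sqrt{p + u{\left(-84 \right)}} = \sqrt{731 + 2 i \sqrt{41}}$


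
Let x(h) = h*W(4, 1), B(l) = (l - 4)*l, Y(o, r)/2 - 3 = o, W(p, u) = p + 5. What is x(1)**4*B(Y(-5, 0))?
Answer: 209952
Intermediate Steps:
W(p, u) = 5 + p
Y(o, r) = 6 + 2*o
B(l) = l*(-4 + l) (B(l) = (-4 + l)*l = l*(-4 + l))
x(h) = 9*h (x(h) = h*(5 + 4) = h*9 = 9*h)
x(1)**4*B(Y(-5, 0)) = (9*1)**4*((6 + 2*(-5))*(-4 + (6 + 2*(-5)))) = 9**4*((6 - 10)*(-4 + (6 - 10))) = 6561*(-4*(-4 - 4)) = 6561*(-4*(-8)) = 6561*32 = 209952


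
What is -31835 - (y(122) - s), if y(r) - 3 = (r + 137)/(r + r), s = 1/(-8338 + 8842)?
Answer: -978860045/30744 ≈ -31839.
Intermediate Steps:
s = 1/504 ≈ 0.0019841
y(r) = 3 + (137 + r)/(2*r) (y(r) = 3 + (r + 137)/(r + r) = 3 + (137 + r)/((2*r)) = 3 + (137 + r)*(1/(2*r)) = 3 + (137 + r)/(2*r))
-31835 - (y(122) - s) = -31835 - ((½)*(137 + 7*122)/122 - 1*1/504) = -31835 - ((½)*(1/122)*(137 + 854) - 1/504) = -31835 - ((½)*(1/122)*991 - 1/504) = -31835 - (991/244 - 1/504) = -31835 - 1*124805/30744 = -31835 - 124805/30744 = -978860045/30744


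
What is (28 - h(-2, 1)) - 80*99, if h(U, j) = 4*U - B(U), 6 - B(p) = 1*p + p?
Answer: -7874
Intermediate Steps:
B(p) = 6 - 2*p (B(p) = 6 - (1*p + p) = 6 - (p + p) = 6 - 2*p)
h(U, j) = -6 + 6*U (h(U, j) = 4*U - (6 - 2*U) = 4*U + (-6 + 2*U) = -6 + 6*U)
(28 - h(-2, 1)) - 80*99 = (28 - (-6 + 6*(-2))) - 80*99 = (28 - (-6 - 12)) - 7920 = (28 - 1*(-18)) - 7920 = (28 + 18) - 7920 = 46 - 7920 = -7874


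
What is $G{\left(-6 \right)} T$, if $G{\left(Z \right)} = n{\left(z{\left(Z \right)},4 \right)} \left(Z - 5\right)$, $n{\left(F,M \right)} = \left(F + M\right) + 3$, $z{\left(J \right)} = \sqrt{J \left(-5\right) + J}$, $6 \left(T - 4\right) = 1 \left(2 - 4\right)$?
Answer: $- \frac{847}{3} - \frac{242 \sqrt{6}}{3} \approx -479.93$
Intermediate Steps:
$T = \frac{11}{3}$ ($T = 4 + \frac{1 \left(2 - 4\right)}{6} = 4 + \frac{1 \left(-2\right)}{6} = 4 + \frac{1}{6} \left(-2\right) = 4 - \frac{1}{3} = \frac{11}{3} \approx 3.6667$)
$z{\left(J \right)} = 2 \sqrt{- J}$ ($z{\left(J \right)} = \sqrt{- 5 J + J} = \sqrt{- 4 J} = 2 \sqrt{- J}$)
$n{\left(F,M \right)} = 3 + F + M$
$G{\left(Z \right)} = \left(-5 + Z\right) \left(7 + 2 \sqrt{- Z}\right)$ ($G{\left(Z \right)} = \left(3 + 2 \sqrt{- Z} + 4\right) \left(Z - 5\right) = \left(7 + 2 \sqrt{- Z}\right) \left(-5 + Z\right) = \left(-5 + Z\right) \left(7 + 2 \sqrt{- Z}\right)$)
$G{\left(-6 \right)} T = \left(-5 - 6\right) \left(7 + 2 \sqrt{\left(-1\right) \left(-6\right)}\right) \frac{11}{3} = - 11 \left(7 + 2 \sqrt{6}\right) \frac{11}{3} = \left(-77 - 22 \sqrt{6}\right) \frac{11}{3} = - \frac{847}{3} - \frac{242 \sqrt{6}}{3}$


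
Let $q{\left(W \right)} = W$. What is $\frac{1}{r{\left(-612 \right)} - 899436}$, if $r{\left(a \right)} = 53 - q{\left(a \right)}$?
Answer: $- \frac{1}{898771} \approx -1.1126 \cdot 10^{-6}$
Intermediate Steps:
$r{\left(a \right)} = 53 - a$
$\frac{1}{r{\left(-612 \right)} - 899436} = \frac{1}{\left(53 - -612\right) - 899436} = \frac{1}{\left(53 + 612\right) - 899436} = \frac{1}{665 - 899436} = \frac{1}{-898771} = - \frac{1}{898771}$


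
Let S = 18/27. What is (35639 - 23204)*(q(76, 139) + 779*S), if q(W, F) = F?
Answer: 8186375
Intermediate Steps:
S = ⅔ (S = 18*(1/27) = ⅔ ≈ 0.66667)
(35639 - 23204)*(q(76, 139) + 779*S) = (35639 - 23204)*(139 + 779*(⅔)) = 12435*(139 + 1558/3) = 12435*(1975/3) = 8186375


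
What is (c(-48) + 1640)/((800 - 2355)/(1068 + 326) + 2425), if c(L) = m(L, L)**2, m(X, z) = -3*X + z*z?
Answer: 8356115536/3378895 ≈ 2473.0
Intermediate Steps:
m(X, z) = z**2 - 3*X (m(X, z) = -3*X + z**2 = z**2 - 3*X)
c(L) = (L**2 - 3*L)**2
(c(-48) + 1640)/((800 - 2355)/(1068 + 326) + 2425) = ((-48)**2*(-3 - 48)**2 + 1640)/((800 - 2355)/(1068 + 326) + 2425) = (2304*(-51)**2 + 1640)/(-1555/1394 + 2425) = (2304*2601 + 1640)/(-1555*1/1394 + 2425) = (5992704 + 1640)/(-1555/1394 + 2425) = 5994344/(3378895/1394) = 5994344*(1394/3378895) = 8356115536/3378895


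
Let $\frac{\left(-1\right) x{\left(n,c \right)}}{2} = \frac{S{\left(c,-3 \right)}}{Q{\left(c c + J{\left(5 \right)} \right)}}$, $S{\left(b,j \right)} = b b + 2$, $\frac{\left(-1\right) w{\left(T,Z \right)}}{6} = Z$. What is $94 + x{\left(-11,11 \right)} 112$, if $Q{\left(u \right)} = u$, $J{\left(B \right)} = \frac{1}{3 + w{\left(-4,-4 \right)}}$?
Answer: $- \frac{109178}{817} \approx -133.63$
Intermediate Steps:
$w{\left(T,Z \right)} = - 6 Z$
$J{\left(B \right)} = \frac{1}{27}$ ($J{\left(B \right)} = \frac{1}{3 - -24} = \frac{1}{3 + 24} = \frac{1}{27}$)
$S{\left(b,j \right)} = 2 + b^{2}$ ($S{\left(b,j \right)} = b^{2} + 2 = 2 + b^{2}$)
$x{\left(n,c \right)} = - \frac{2 \left(2 + c^{2}\right)}{\frac{1}{27} + c^{2}}$ ($x{\left(n,c \right)} = - 2 \frac{2 + c^{2}}{c c + \frac{1}{27}} = - 2 \frac{2 + c^{2}}{c^{2} + \frac{1}{27}} = - 2 \frac{2 + c^{2}}{\frac{1}{27} + c^{2}} = - \frac{2 \left(2 + c^{2}\right)}{\frac{1}{27} + c^{2}}$)
$94 + x{\left(-11,11 \right)} 112 = 94 + \frac{54 \left(-2 - 11^{2}\right)}{1 + 27 \cdot 11^{2}} \cdot 112 = 94 + \frac{54 \left(-2 - 121\right)}{1 + 27 \cdot 121} \cdot 112 = 94 + \frac{54 \left(-2 - 121\right)}{1 + 3267} \cdot 112 = 94 + 54 \cdot \frac{1}{3268} \left(-123\right) 112 = 94 - \frac{185976}{817} = - \frac{109178}{817}$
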